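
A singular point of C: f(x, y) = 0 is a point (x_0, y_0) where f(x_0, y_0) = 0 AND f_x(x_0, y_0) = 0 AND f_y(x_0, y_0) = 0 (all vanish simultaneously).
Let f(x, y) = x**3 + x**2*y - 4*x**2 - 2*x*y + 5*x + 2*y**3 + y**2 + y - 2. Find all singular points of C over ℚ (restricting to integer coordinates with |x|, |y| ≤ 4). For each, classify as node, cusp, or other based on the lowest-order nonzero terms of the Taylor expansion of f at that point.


Singular points: {(1, 0)}; classification: node.

Compute partial derivatives:
  f_x = 3*x**2 + 2*x*y - 8*x - 2*y + 5.
  f_y = x**2 - 2*x + 6*y**2 + 2*y + 1.
Scan x_0 ∈ {−4, ..., 4}. For each x_0, f_y(x_0, y) is a polynomial in y; find its integer roots y ∈ {−4, ..., 4}, then test f_x and f at those candidates.
  x = -4: f_y(-4, y) = 6*y**2 + 2*y + 25; no integer root y with |y| ≤ 4.
  x = -3: f_y(-3, y) = 6*y**2 + 2*y + 16; no integer root y with |y| ≤ 4.
  x = -2: f_y(-2, y) = 6*y**2 + 2*y + 9; no integer root y with |y| ≤ 4.
  x = -1: f_y(-1, y) = 6*y**2 + 2*y + 4; no integer root y with |y| ≤ 4.
  x = 0: f_y(0, y) = 6*y**2 + 2*y + 1; no integer root y with |y| ≤ 4.
  x = 1: f_y(1, y) = 6*y**2 + 2*y; vanishes at y ∈ {0}. (1, 0): f_x = 0, f = 0 — SINGULAR.
  x = 2: f_y(2, y) = 6*y**2 + 2*y + 1; no integer root y with |y| ≤ 4.
  x = 3: f_y(3, y) = 6*y**2 + 2*y + 4; no integer root y with |y| ≤ 4.
  x = 4: f_y(4, y) = 6*y**2 + 2*y + 9; no integer root y with |y| ≤ 4.
Only singular point on the grid: (1, 0).
Classify: substitute x = 1 + u, y = 0 + v and expand: f = u**3 + u**2*v - u**2 + 2*v**3 + v**2.
No constant or linear terms (consistent with a singular point). Quadratic part: -u**2 + v**2. Cubic part: u**3 + u**2*v + 2*v**3.
The quadratic part v**2 - u**2 = (v − u)(v + u) splits into two distinct linear factors, so there are two distinct tangent lines y − 0 = ±(x − 1) — this is a node (ordinary double point).
Classification: node.


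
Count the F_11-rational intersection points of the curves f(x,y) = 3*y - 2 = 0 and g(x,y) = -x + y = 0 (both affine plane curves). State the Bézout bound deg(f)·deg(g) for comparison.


Common zeros: {(8, 8)}; count = 1; Bézout bound = 1.

deg(f) = 1, deg(g) = 1, so Bézout bound = 1.
Scan x ∈ F_11. For each x, list the y ∈ F_11 with f(x, y) ≡ 0 and those with g(x, y) ≡ 0 (mod 11); the common zeros in that column are the intersection.
  x = 0: f ≡ 0 at y ∈ {8}; g ≡ 0 at y ∈ {0}; common: ∅.
  x = 1: f ≡ 0 at y ∈ {8}; g ≡ 0 at y ∈ {1}; common: ∅.
  x = 2: f ≡ 0 at y ∈ {8}; g ≡ 0 at y ∈ {2}; common: ∅.
  x = 3: f ≡ 0 at y ∈ {8}; g ≡ 0 at y ∈ {3}; common: ∅.
  x = 4: f ≡ 0 at y ∈ {8}; g ≡ 0 at y ∈ {4}; common: ∅.
  x = 5: f ≡ 0 at y ∈ {8}; g ≡ 0 at y ∈ {5}; common: ∅.
  x = 6: f ≡ 0 at y ∈ {8}; g ≡ 0 at y ∈ {6}; common: ∅.
  x = 7: f ≡ 0 at y ∈ {8}; g ≡ 0 at y ∈ {7}; common: ∅.
  x = 8: f ≡ 0 at y ∈ {8}; g ≡ 0 at y ∈ {8}; common: {8}.
  x = 9: f ≡ 0 at y ∈ {8}; g ≡ 0 at y ∈ {9}; common: ∅.
  x = 10: f ≡ 0 at y ∈ {8}; g ≡ 0 at y ∈ {10}; common: ∅.
Collecting: common zeros = {(8, 8)}, so the count is 1.
Comparison with the Bézout bound: 1 ≤ 1 = deg(f)·deg(g), as expected for curves with no common component (the bound is attained).


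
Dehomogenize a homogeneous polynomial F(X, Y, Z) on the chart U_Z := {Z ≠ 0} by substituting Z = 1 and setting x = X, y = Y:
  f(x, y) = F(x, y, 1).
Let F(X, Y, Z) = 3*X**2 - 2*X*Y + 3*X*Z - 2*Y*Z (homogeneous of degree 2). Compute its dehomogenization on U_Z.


f(x, y) = 3*x**2 - 2*x*y + 3*x - 2*y

On U_Z we set Z = 1. Each monomial c·X^i·Y^j·Z^k in F becomes c·x^i·y^j·1^k = c·x^i·y^j.
Substituting Z = 1: F(X, Y, 1) = 3*x**2 - 2*x*y + 3*x - 2*y.
Note: deg(f) ≤ deg(F) = 2; strict inequality happens when F is divisible by Z (lost terms).


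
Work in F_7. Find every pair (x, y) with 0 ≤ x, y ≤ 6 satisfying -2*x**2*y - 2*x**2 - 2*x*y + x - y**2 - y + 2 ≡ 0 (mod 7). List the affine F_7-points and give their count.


Affine F_7-points: {(0, 1), (0, 5), (1, 4), (1, 5), (4, 2), (4, 6), (5, 1), (6, 2), (6, 4)}; count = 9.

For each of the 49 pairs (x, y) ∈ F_7², evaluate f(x, y) mod 7. Record the zeros.
  x = 0: [0↦2, 1↦0, 2↦3, 3↦4, 4↦3, 5↦0, 6↦2]  zeros at y ∈ {1, 5}
  x = 1: [0↦1, 1↦2, 2↦1, 3↦5, 4↦0, 5↦0, 6↦5]  zeros at y ∈ {4, 5}
  x = 2: [0↦3, 1↦3, 2↦1, 3↦4, 4↦5, 5↦4, 6↦1]  zeros at y ∈ ∅
  x = 3: [0↦1, 1↦3, 2↦3, 3↦1, 4↦4, 5↦5, 6↦4]  zeros at y ∈ ∅
  x = 4: [0↦2, 1↦2, 2↦0, 3↦3, 4↦4, 5↦3, 6↦0]  zeros at y ∈ {2, 6}
  x = 5: [0↦6, 1↦0, 2↦6, 3↦3, 4↦5, 5↦5, 6↦3]  zeros at y ∈ {1}
  x = 6: [0↦6, 1↦4, 2↦0, 3↦1, 4↦0, 5↦4, 6↦6]  zeros at y ∈ {2, 4}
Collecting zeros: affine points = {(0, 1), (0, 5), (1, 4), (1, 5), (4, 2), (4, 6), (5, 1), (6, 2), (6, 4)}.
Total count |C(F_7)_aff| = 9.


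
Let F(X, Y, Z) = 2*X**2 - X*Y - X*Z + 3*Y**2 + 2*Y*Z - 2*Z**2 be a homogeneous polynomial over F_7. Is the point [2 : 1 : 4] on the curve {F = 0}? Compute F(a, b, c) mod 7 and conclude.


F(2,1,4) ≡ 5 (mod 7); P is NOT on the curve.

Evaluate F(2, 1, 4) term-by-term (mod 7).
  2*X**2 ↦ 2·4·1·1 = 8
  -X*Y ↦ -1·2·1·1 = -2
  -X*Z ↦ -1·2·1·4 = -8
  3*Y**2 ↦ 3·1·1·1 = 3
  2*Y*Z ↦ 2·1·1·4 = 8
  -2*Z**2 ↦ -2·1·1·16 = -32
Sum: F(2, 1, 4) = (8) + (-2) + (-8) + (3) + (8) + (-32) = -23.
Reducing mod 7: -23 ≡ 5 (mod 7).
Since F(a, b, c) ≡ 5 ≠ 0 (mod 7), P does NOT lie on the curve.


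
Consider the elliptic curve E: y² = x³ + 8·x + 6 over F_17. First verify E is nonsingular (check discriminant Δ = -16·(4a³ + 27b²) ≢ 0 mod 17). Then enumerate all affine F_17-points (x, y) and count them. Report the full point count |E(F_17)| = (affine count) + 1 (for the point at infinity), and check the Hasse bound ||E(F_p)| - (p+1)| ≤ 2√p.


Affine points = {(1, 7), (1, 10), (2, 8), (2, 9), (4, 0), (5, 1), (5, 16), (6, 7), (6, 10), (8, 2), (8, 15), (9, 5), (9, 12), (10, 7), (10, 10), (15, 4), (15, 13)}; affine count = 17; |E(F_17)| = 18.

Discriminant check: Δ ∝ 4a³ + 27b² = 4·8³ + 27·6² = 4·512 + 27·36 ≡ 11 (mod 17). Nonzero ⇒ E is nonsingular.
For each x ∈ F_17, compute rhs = x³ + 8·x + 6 mod 17, then count y ∈ F_17 with y² ≡ rhs.
  x = 0: rhs = 6, matching y values: none (0 points).
  x = 1: rhs = 15, matching y values: 7, 10 (2 points).
  x = 2: rhs = 13, matching y values: 8, 9 (2 points).
  x = 3: rhs = 6, matching y values: none (0 points).
  x = 4: rhs = 0, matching y values: 0 (1 points).
  x = 5: rhs = 1, matching y values: 1, 16 (2 points).
  x = 6: rhs = 15, matching y values: 7, 10 (2 points).
  x = 7: rhs = 14, matching y values: none (0 points).
  x = 8: rhs = 4, matching y values: 2, 15 (2 points).
  x = 9: rhs = 8, matching y values: 5, 12 (2 points).
  x = 10: rhs = 15, matching y values: 7, 10 (2 points).
  x = 11: rhs = 14, matching y values: none (0 points).
  x = 12: rhs = 11, matching y values: none (0 points).
  x = 13: rhs = 12, matching y values: none (0 points).
  x = 14: rhs = 6, matching y values: none (0 points).
  x = 15: rhs = 16, matching y values: 4, 13 (2 points).
  x = 16: rhs = 14, matching y values: none (0 points).
Total affine count: 17.
Full point count |E(F_17)| = 17 + 1 = 18.
Hasse bound: |18 − (17+1)| = |0| = 0 ≤ 2√17 ≈ 8.2462 ✓.


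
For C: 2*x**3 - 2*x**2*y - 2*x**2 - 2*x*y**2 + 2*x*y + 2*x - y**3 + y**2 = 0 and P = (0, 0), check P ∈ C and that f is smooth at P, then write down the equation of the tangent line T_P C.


Tangent line at P: 2*x = 0.

Step 1: f(0, 0) = 0, so P lies on C.
Step 2: partial derivatives
  f_x(x, y) = 6*x**2 - 4*x*y - 4*x - 2*y**2 + 2*y + 2, f_y(x, y) = -2*x**2 - 4*x*y + 2*x - 3*y**2 + 2*y.
  f_x(P) = 2, f_y(P) = 0 (gradient nonzero, so P is smooth).
Step 3: tangent line at P: 2·(x − 0) + 0·(y − 0) = 0.
Expanding: 2*x = 0.


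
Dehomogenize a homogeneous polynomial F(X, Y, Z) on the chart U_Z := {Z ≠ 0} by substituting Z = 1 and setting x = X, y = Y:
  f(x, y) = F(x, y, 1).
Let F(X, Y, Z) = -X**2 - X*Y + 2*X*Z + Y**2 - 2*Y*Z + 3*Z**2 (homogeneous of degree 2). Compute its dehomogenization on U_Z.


f(x, y) = -x**2 - x*y + 2*x + y**2 - 2*y + 3

On U_Z we set Z = 1. Each monomial c·X^i·Y^j·Z^k in F becomes c·x^i·y^j·1^k = c·x^i·y^j.
Substituting Z = 1: F(X, Y, 1) = -x**2 - x*y + 2*x + y**2 - 2*y + 3.
Note: deg(f) ≤ deg(F) = 2; strict inequality happens when F is divisible by Z (lost terms).


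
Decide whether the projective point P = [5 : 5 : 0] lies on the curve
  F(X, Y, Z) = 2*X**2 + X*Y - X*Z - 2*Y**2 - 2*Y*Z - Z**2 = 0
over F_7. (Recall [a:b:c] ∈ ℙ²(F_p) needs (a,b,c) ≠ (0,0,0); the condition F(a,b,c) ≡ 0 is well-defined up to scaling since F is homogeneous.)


F(5,5,0) ≡ 4 (mod 7); P is NOT on the curve.

Evaluate F(5, 5, 0) term-by-term (mod 7).
  2*X**2 ↦ 2·25·1·1 = 50
  X*Y ↦ 1·5·5·1 = 25
  -X*Z ↦ -1·5·1·0 = 0
  -2*Y**2 ↦ -2·1·25·1 = -50
  -2*Y*Z ↦ -2·1·5·0 = 0
  -Z**2 ↦ -1·1·1·0 = 0
Sum: F(5, 5, 0) = (50) + (25) + (0) + (-50) + (0) + (0) = 25.
Reducing mod 7: 25 ≡ 4 (mod 7).
Since F(a, b, c) ≡ 4 ≠ 0 (mod 7), P does NOT lie on the curve.


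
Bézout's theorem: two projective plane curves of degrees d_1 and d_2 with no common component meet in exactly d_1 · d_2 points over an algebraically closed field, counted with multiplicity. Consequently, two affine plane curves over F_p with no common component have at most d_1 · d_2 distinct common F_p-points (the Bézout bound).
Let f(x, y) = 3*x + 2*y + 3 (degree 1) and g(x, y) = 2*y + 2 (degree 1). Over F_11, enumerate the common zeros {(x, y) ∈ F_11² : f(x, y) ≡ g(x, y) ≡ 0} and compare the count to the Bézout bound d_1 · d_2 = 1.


Common zeros: {(7, 10)}; count = 1; Bézout bound = 1.

deg(f) = 1, deg(g) = 1, so Bézout bound = 1.
Scan x ∈ F_11. For each x, list the y ∈ F_11 with f(x, y) ≡ 0 and those with g(x, y) ≡ 0 (mod 11); the common zeros in that column are the intersection.
  x = 0: f ≡ 0 at y ∈ {4}; g ≡ 0 at y ∈ {10}; common: ∅.
  x = 1: f ≡ 0 at y ∈ {8}; g ≡ 0 at y ∈ {10}; common: ∅.
  x = 2: f ≡ 0 at y ∈ {1}; g ≡ 0 at y ∈ {10}; common: ∅.
  x = 3: f ≡ 0 at y ∈ {5}; g ≡ 0 at y ∈ {10}; common: ∅.
  x = 4: f ≡ 0 at y ∈ {9}; g ≡ 0 at y ∈ {10}; common: ∅.
  x = 5: f ≡ 0 at y ∈ {2}; g ≡ 0 at y ∈ {10}; common: ∅.
  x = 6: f ≡ 0 at y ∈ {6}; g ≡ 0 at y ∈ {10}; common: ∅.
  x = 7: f ≡ 0 at y ∈ {10}; g ≡ 0 at y ∈ {10}; common: {10}.
  x = 8: f ≡ 0 at y ∈ {3}; g ≡ 0 at y ∈ {10}; common: ∅.
  x = 9: f ≡ 0 at y ∈ {7}; g ≡ 0 at y ∈ {10}; common: ∅.
  x = 10: f ≡ 0 at y ∈ {0}; g ≡ 0 at y ∈ {10}; common: ∅.
Collecting: common zeros = {(7, 10)}, so the count is 1.
Comparison with the Bézout bound: 1 ≤ 1 = deg(f)·deg(g), as expected for curves with no common component (the bound is attained).


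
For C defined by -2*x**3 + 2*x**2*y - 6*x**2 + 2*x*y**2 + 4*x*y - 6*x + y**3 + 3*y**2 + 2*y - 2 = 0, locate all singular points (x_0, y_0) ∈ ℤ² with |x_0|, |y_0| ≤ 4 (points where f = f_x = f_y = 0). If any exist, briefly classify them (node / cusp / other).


Singular points: {(-1, 0)}; classification: cusp.

Compute partial derivatives:
  f_x = -6*x**2 + 4*x*y - 12*x + 2*y**2 + 4*y - 6.
  f_y = 2*x**2 + 4*x*y + 4*x + 3*y**2 + 6*y + 2.
Scan x_0 ∈ {−4, ..., 4}. For each x_0, f_y(x_0, y) is a polynomial in y; find its integer roots y ∈ {−4, ..., 4}, then test f_x and f at those candidates.
  x = -4: f_y(-4, y) = 3*y**2 - 10*y + 18; no integer root y with |y| ≤ 4.
  x = -3: f_y(-3, y) = 3*y**2 - 6*y + 8; no integer root y with |y| ≤ 4.
  x = -2: f_y(-2, y) = 3*y**2 - 2*y + 2; no integer root y with |y| ≤ 4.
  x = -1: f_y(-1, y) = 3*y**2 + 2*y; vanishes at y ∈ {0}. (-1, 0): f_x = 0, f = 0 — SINGULAR.
  x = 0: f_y(0, y) = 3*y**2 + 6*y + 2; no integer root y with |y| ≤ 4.
  x = 1: f_y(1, y) = 3*y**2 + 10*y + 8; vanishes at y ∈ {-2}. (1, -2): f_x = -32 ≠ 0.
  x = 2: f_y(2, y) = 3*y**2 + 14*y + 18; no integer root y with |y| ≤ 4.
  x = 3: f_y(3, y) = 3*y**2 + 18*y + 32; no integer root y with |y| ≤ 4.
  x = 4: f_y(4, y) = 3*y**2 + 22*y + 50; no integer root y with |y| ≤ 4.
Only singular point on the grid: (-1, 0).
Classify: substitute x = -1 + u, y = 0 + v and expand: f = -2*u**3 + 2*u**2*v + 2*u*v**2 + v**3 + v**2.
No constant or linear terms (consistent with a singular point). Quadratic part: v**2. Cubic part: -2*u**3 + 2*u**2*v + 2*u*v**2 + v**3.
The quadratic part v**2 is a perfect square, so there is a single (double) tangent line v = 0, i.e. y = 0. Restricting the cubic part to that line (v = 0) leaves -2*u**3 ≠ 0, so f is not divisible by v and the branch is v² ≈ 2*u**3 to lowest order — this is a cusp.
Classification: cusp.


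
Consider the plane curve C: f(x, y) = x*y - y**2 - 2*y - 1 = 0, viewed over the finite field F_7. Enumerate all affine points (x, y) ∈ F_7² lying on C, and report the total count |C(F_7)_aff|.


Affine F_7-points: {(0, 6), (1, 2), (1, 4), (3, 3), (3, 5), (4, 1)}; count = 6.

For each of the 49 pairs (x, y) ∈ F_7², evaluate f(x, y) mod 7. Record the zeros.
  x = 0: [0↦6, 1↦3, 2↦5, 3↦5, 4↦3, 5↦6, 6↦0]  zeros at y ∈ {6}
  x = 1: [0↦6, 1↦4, 2↦0, 3↦1, 4↦0, 5↦4, 6↦6]  zeros at y ∈ {2, 4}
  x = 2: [0↦6, 1↦5, 2↦2, 3↦4, 4↦4, 5↦2, 6↦5]  zeros at y ∈ ∅
  x = 3: [0↦6, 1↦6, 2↦4, 3↦0, 4↦1, 5↦0, 6↦4]  zeros at y ∈ {3, 5}
  x = 4: [0↦6, 1↦0, 2↦6, 3↦3, 4↦5, 5↦5, 6↦3]  zeros at y ∈ {1}
  x = 5: [0↦6, 1↦1, 2↦1, 3↦6, 4↦2, 5↦3, 6↦2]  zeros at y ∈ ∅
  x = 6: [0↦6, 1↦2, 2↦3, 3↦2, 4↦6, 5↦1, 6↦1]  zeros at y ∈ ∅
Collecting zeros: affine points = {(0, 6), (1, 2), (1, 4), (3, 3), (3, 5), (4, 1)}.
Total count |C(F_7)_aff| = 6.


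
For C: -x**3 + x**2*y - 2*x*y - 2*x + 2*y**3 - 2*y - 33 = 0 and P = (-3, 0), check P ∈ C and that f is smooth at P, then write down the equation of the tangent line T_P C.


Tangent line at P: -29*x + 13*y - 87 = 0.

Step 1: f(-3, 0) = 0, so P lies on C.
Step 2: partial derivatives
  f_x(x, y) = -3*x**2 + 2*x*y - 2*y - 2, f_y(x, y) = x**2 - 2*x + 6*y**2 - 2.
  f_x(P) = -29, f_y(P) = 13 (gradient nonzero, so P is smooth).
Step 3: tangent line at P: -29·(x − -3) + 13·(y − 0) = 0.
Expanding: -29*x + 13*y - 87 = 0.


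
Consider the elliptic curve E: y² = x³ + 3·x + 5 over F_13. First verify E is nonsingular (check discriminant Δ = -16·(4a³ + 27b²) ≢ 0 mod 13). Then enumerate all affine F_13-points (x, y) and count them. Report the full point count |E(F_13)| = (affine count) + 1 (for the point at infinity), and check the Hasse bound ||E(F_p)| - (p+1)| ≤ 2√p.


Affine points = {(1, 3), (1, 10), (4, 4), (4, 9), (11, 2), (11, 11), (12, 1), (12, 12)}; affine count = 8; |E(F_13)| = 9.

Discriminant check: Δ ∝ 4a³ + 27b² = 4·3³ + 27·5² = 4·27 + 27·25 ≡ 3 (mod 13). Nonzero ⇒ E is nonsingular.
For each x ∈ F_13, compute rhs = x³ + 3·x + 5 mod 13, then count y ∈ F_13 with y² ≡ rhs.
  x = 0: rhs = 5, matching y values: none (0 points).
  x = 1: rhs = 9, matching y values: 3, 10 (2 points).
  x = 2: rhs = 6, matching y values: none (0 points).
  x = 3: rhs = 2, matching y values: none (0 points).
  x = 4: rhs = 3, matching y values: 4, 9 (2 points).
  x = 5: rhs = 2, matching y values: none (0 points).
  x = 6: rhs = 5, matching y values: none (0 points).
  x = 7: rhs = 5, matching y values: none (0 points).
  x = 8: rhs = 8, matching y values: none (0 points).
  x = 9: rhs = 7, matching y values: none (0 points).
  x = 10: rhs = 8, matching y values: none (0 points).
  x = 11: rhs = 4, matching y values: 2, 11 (2 points).
  x = 12: rhs = 1, matching y values: 1, 12 (2 points).
Total affine count: 8.
Full point count |E(F_13)| = 8 + 1 = 9.
Hasse bound: |9 − (13+1)| = |-5| = 5 ≤ 2√13 ≈ 7.2111 ✓.


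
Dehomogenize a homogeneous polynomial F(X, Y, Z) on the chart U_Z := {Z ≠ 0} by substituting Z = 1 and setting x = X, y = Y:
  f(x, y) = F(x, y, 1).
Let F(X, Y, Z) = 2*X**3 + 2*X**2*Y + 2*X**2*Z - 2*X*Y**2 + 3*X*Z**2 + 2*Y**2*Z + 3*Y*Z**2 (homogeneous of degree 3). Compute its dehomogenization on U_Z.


f(x, y) = 2*x**3 + 2*x**2*y + 2*x**2 - 2*x*y**2 + 3*x + 2*y**2 + 3*y

On U_Z we set Z = 1. Each monomial c·X^i·Y^j·Z^k in F becomes c·x^i·y^j·1^k = c·x^i·y^j.
Substituting Z = 1: F(X, Y, 1) = 2*x**3 + 2*x**2*y + 2*x**2 - 2*x*y**2 + 3*x + 2*y**2 + 3*y.
Note: deg(f) ≤ deg(F) = 3; strict inequality happens when F is divisible by Z (lost terms).


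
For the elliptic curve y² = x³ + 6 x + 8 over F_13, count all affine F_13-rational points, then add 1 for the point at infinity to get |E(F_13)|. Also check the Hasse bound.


Affine points = {(3, 1), (3, 12), (6, 0), (7, 4), (7, 9), (8, 3), (8, 10), (11, 1), (11, 12), (12, 1), (12, 12)}; affine count = 11; |E(F_13)| = 12.

Discriminant check: Δ ∝ 4a³ + 27b² = 4·6³ + 27·8² = 4·216 + 27·64 ≡ 5 (mod 13). Nonzero ⇒ E is nonsingular.
For each x ∈ F_13, compute rhs = x³ + 6·x + 8 mod 13, then count y ∈ F_13 with y² ≡ rhs.
  x = 0: rhs = 8, matching y values: none (0 points).
  x = 1: rhs = 2, matching y values: none (0 points).
  x = 2: rhs = 2, matching y values: none (0 points).
  x = 3: rhs = 1, matching y values: 1, 12 (2 points).
  x = 4: rhs = 5, matching y values: none (0 points).
  x = 5: rhs = 7, matching y values: none (0 points).
  x = 6: rhs = 0, matching y values: 0 (1 points).
  x = 7: rhs = 3, matching y values: 4, 9 (2 points).
  x = 8: rhs = 9, matching y values: 3, 10 (2 points).
  x = 9: rhs = 11, matching y values: none (0 points).
  x = 10: rhs = 2, matching y values: none (0 points).
  x = 11: rhs = 1, matching y values: 1, 12 (2 points).
  x = 12: rhs = 1, matching y values: 1, 12 (2 points).
Total affine count: 11.
Full point count |E(F_13)| = 11 + 1 = 12.
Hasse bound: |12 − (13+1)| = |-2| = 2 ≤ 2√13 ≈ 7.2111 ✓.


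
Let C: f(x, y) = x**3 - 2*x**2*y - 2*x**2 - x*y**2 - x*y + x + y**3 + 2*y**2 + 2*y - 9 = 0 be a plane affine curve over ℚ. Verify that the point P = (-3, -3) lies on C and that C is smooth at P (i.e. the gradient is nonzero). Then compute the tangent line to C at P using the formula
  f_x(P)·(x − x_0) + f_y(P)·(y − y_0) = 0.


Tangent line at P: -2*x - 16*y - 54 = 0.

Step 1: f(-3, -3) = 0, so P lies on C.
Step 2: partial derivatives
  f_x(x, y) = 3*x**2 - 4*x*y - 4*x - y**2 - y + 1, f_y(x, y) = -2*x**2 - 2*x*y - x + 3*y**2 + 4*y + 2.
  f_x(P) = -2, f_y(P) = -16 (gradient nonzero, so P is smooth).
Step 3: tangent line at P: -2·(x − -3) + -16·(y − -3) = 0.
Expanding: -2*x - 16*y - 54 = 0.


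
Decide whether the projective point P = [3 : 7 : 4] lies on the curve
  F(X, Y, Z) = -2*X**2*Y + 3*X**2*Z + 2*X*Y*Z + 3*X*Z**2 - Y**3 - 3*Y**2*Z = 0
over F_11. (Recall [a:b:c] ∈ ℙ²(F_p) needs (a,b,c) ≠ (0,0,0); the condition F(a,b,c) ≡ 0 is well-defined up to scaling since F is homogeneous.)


F(3,7,4) ≡ 1 (mod 11); P is NOT on the curve.

Evaluate F(3, 7, 4) term-by-term (mod 11).
  -2*X**2*Y ↦ -2·9·7·1 = -126
  3*X**2*Z ↦ 3·9·1·4 = 108
  2*X*Y*Z ↦ 2·3·7·4 = 168
  3*X*Z**2 ↦ 3·3·1·16 = 144
  -Y**3 ↦ -1·1·343·1 = -343
  -3*Y**2*Z ↦ -3·1·49·4 = -588
Sum: F(3, 7, 4) = (-126) + (108) + (168) + (144) + (-343) + (-588) = -637.
Reducing mod 11: -637 ≡ 1 (mod 11).
Since F(a, b, c) ≡ 1 ≠ 0 (mod 11), P does NOT lie on the curve.


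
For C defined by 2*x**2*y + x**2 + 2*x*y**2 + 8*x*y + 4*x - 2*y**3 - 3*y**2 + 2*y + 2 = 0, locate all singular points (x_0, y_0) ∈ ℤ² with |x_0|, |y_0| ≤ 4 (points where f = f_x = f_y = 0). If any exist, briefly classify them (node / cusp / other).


Singular points: {(-1, -1)}; classification: node.

Compute partial derivatives:
  f_x = 4*x*y + 2*x + 2*y**2 + 8*y + 4.
  f_y = 2*x**2 + 4*x*y + 8*x - 6*y**2 - 6*y + 2.
Scan x_0 ∈ {−4, ..., 4}. For each x_0, f_y(x_0, y) is a polynomial in y; find its integer roots y ∈ {−4, ..., 4}, then test f_x and f at those candidates.
  x = -4: f_y(-4, y) = -6*y**2 - 22*y + 2; no integer root y with |y| ≤ 4.
  x = -3: f_y(-3, y) = -6*y**2 - 18*y - 4; no integer root y with |y| ≤ 4.
  x = -2: f_y(-2, y) = -6*y**2 - 14*y - 6; no integer root y with |y| ≤ 4.
  x = -1: f_y(-1, y) = -6*y**2 - 10*y - 4; vanishes at y ∈ {-1}. (-1, -1): f_x = 0, f = 0 — SINGULAR.
  x = 0: f_y(0, y) = -6*y**2 - 6*y + 2; no integer root y with |y| ≤ 4.
  x = 1: f_y(1, y) = -6*y**2 - 2*y + 12; no integer root y with |y| ≤ 4.
  x = 2: f_y(2, y) = -6*y**2 + 2*y + 26; no integer root y with |y| ≤ 4.
  x = 3: f_y(3, y) = -6*y**2 + 6*y + 44; no integer root y with |y| ≤ 4.
  x = 4: f_y(4, y) = -6*y**2 + 10*y + 66; no integer root y with |y| ≤ 4.
Only singular point on the grid: (-1, -1).
Classify: substitute x = -1 + u, y = -1 + v and expand: f = 2*u**2*v - u**2 + 2*u*v**2 - 2*v**3 + v**2.
No constant or linear terms (consistent with a singular point). Quadratic part: -u**2 + v**2. Cubic part: 2*u**2*v + 2*u*v**2 - 2*v**3.
The quadratic part v**2 - u**2 = (v − u)(v + u) splits into two distinct linear factors, so there are two distinct tangent lines y − -1 = ±(x − -1) — this is a node (ordinary double point).
Classification: node.


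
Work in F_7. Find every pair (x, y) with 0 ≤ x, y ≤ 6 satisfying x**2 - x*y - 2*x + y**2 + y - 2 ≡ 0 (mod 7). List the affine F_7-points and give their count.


Affine F_7-points: {(0, 1), (0, 5), (2, 2), (2, 6), (3, 1), (6, 6)}; count = 6.

For each of the 49 pairs (x, y) ∈ F_7², evaluate f(x, y) mod 7. Record the zeros.
  x = 0: [0↦5, 1↦0, 2↦4, 3↦3, 4↦4, 5↦0, 6↦5]  zeros at y ∈ {1, 5}
  x = 1: [0↦4, 1↦5, 2↦1, 3↦6, 4↦6, 5↦1, 6↦5]  zeros at y ∈ ∅
  x = 2: [0↦5, 1↦5, 2↦0, 3↦4, 4↦3, 5↦4, 6↦0]  zeros at y ∈ {2, 6}
  x = 3: [0↦1, 1↦0, 2↦1, 3↦4, 4↦2, 5↦2, 6↦4]  zeros at y ∈ {1}
  x = 4: [0↦6, 1↦4, 2↦4, 3↦6, 4↦3, 5↦2, 6↦3]  zeros at y ∈ ∅
  x = 5: [0↦6, 1↦3, 2↦2, 3↦3, 4↦6, 5↦4, 6↦4]  zeros at y ∈ ∅
  x = 6: [0↦1, 1↦4, 2↦2, 3↦2, 4↦4, 5↦1, 6↦0]  zeros at y ∈ {6}
Collecting zeros: affine points = {(0, 1), (0, 5), (2, 2), (2, 6), (3, 1), (6, 6)}.
Total count |C(F_7)_aff| = 6.


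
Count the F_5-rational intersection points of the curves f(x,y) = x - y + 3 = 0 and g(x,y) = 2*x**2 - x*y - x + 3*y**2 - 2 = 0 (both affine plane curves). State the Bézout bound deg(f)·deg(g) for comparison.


Common zeros: {(0, 3), (4, 2)}; count = 2; Bézout bound = 2.

deg(f) = 1, deg(g) = 2, so Bézout bound = 2.
Scan x ∈ F_5. For each x, list the y ∈ F_5 with f(x, y) ≡ 0 and those with g(x, y) ≡ 0 (mod 5); the common zeros in that column are the intersection.
  x = 0: f ≡ 0 at y ∈ {3}; g ≡ 0 at y ∈ {2, 3}; common: {3}.
  x = 1: f ≡ 0 at y ∈ {4}; g ≡ 0 at y ∈ ∅; common: ∅.
  x = 2: f ≡ 0 at y ∈ {0}; g ≡ 0 at y ∈ {1, 3}; common: ∅.
  x = 3: f ≡ 0 at y ∈ {1}; g ≡ 0 at y ∈ ∅; common: ∅.
  x = 4: f ≡ 0 at y ∈ {2}; g ≡ 0 at y ∈ {1, 2}; common: {2}.
Collecting: common zeros = {(0, 3), (4, 2)}, so the count is 2.
Comparison with the Bézout bound: 2 ≤ 2 = deg(f)·deg(g), as expected for curves with no common component (the bound is attained).


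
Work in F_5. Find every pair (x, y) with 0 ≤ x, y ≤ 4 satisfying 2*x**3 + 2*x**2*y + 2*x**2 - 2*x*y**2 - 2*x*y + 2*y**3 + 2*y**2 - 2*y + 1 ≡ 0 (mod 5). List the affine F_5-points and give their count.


Affine F_5-points: {(1, 0), (1, 1), (1, 4), (2, 0)}; count = 4.

For each of the 25 pairs (x, y) ∈ F_5², evaluate f(x, y) mod 5. Record the zeros.
  x = 0: [0↦1, 1↦3, 2↦1, 3↦2, 4↦3]  zeros at y ∈ ∅
  x = 1: [0↦0, 1↦0, 2↦2, 3↦3, 4↦0]  zeros at y ∈ {0, 1, 4}
  x = 2: [0↦0, 1↦2, 2↦2, 3↦2, 4↦4]  zeros at y ∈ {0}
  x = 3: [0↦3, 1↦1, 2↦3, 3↦1, 4↦2]  zeros at y ∈ ∅
  x = 4: [0↦1, 1↦4, 2↦2, 3↦2, 4↦1]  zeros at y ∈ ∅
Collecting zeros: affine points = {(1, 0), (1, 1), (1, 4), (2, 0)}.
Total count |C(F_5)_aff| = 4.


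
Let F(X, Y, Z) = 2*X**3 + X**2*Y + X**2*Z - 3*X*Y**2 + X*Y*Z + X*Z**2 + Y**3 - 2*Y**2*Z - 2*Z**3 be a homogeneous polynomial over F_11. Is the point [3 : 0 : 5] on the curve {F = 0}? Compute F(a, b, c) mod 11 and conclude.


F(3,0,5) ≡ 1 (mod 11); P is NOT on the curve.

Evaluate F(3, 0, 5) term-by-term (mod 11).
  2*X**3 ↦ 2·27·1·1 = 54
  X**2*Y ↦ 1·9·0·1 = 0
  X**2*Z ↦ 1·9·1·5 = 45
  -3*X*Y**2 ↦ -3·3·0·1 = 0
  X*Y*Z ↦ 1·3·0·5 = 0
  X*Z**2 ↦ 1·3·1·25 = 75
  Y**3 ↦ 1·1·0·1 = 0
  -2*Y**2*Z ↦ -2·1·0·5 = 0
  -2*Z**3 ↦ -2·1·1·125 = -250
Sum: F(3, 0, 5) = (54) + (0) + (45) + (0) + (0) + (75) + (0) + (0) + (-250) = -76.
Reducing mod 11: -76 ≡ 1 (mod 11).
Since F(a, b, c) ≡ 1 ≠ 0 (mod 11), P does NOT lie on the curve.


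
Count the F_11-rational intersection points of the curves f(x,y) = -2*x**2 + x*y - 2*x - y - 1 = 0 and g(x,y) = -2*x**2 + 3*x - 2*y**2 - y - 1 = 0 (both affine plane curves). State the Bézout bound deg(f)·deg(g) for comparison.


Common zeros: {(4, 10)}; count = 1; Bézout bound = 4.

deg(f) = 2, deg(g) = 2, so Bézout bound = 4.
Scan x ∈ F_11. For each x, list the y ∈ F_11 with f(x, y) ≡ 0 and those with g(x, y) ≡ 0 (mod 11); the common zeros in that column are the intersection.
  x = 0: f ≡ 0 at y ∈ {10}; g ≡ 0 at y ∈ {2, 3}; common: ∅.
  x = 1: f ≡ 0 at y ∈ ∅; g ≡ 0 at y ∈ {0, 5}; common: ∅.
  x = 2: f ≡ 0 at y ∈ {2}; g ≡ 0 at y ∈ ∅; common: ∅.
  x = 3: f ≡ 0 at y ∈ {7}; g ≡ 0 at y ∈ {6, 10}; common: ∅.
  x = 4: f ≡ 0 at y ∈ {10}; g ≡ 0 at y ∈ {6, 10}; common: {10}.
  x = 5: f ≡ 0 at y ∈ {7}; g ≡ 0 at y ∈ ∅; common: ∅.
  x = 6: f ≡ 0 at y ∈ {6}; g ≡ 0 at y ∈ {0, 5}; common: ∅.
  x = 7: f ≡ 0 at y ∈ {6}; g ≡ 0 at y ∈ {2, 3}; common: ∅.
  x = 8: f ≡ 0 at y ∈ {5}; g ≡ 0 at y ∈ ∅; common: ∅.
  x = 9: f ≡ 0 at y ∈ {2}; g ≡ 0 at y ∈ ∅; common: ∅.
  x = 10: f ≡ 0 at y ∈ {5}; g ≡ 0 at y ∈ ∅; common: ∅.
Collecting: common zeros = {(4, 10)}, so the count is 1.
Comparison with the Bézout bound: 1 ≤ 4 = deg(f)·deg(g), as expected for curves with no common component (the affine F_11-count falls short of the bound because intersections may lie at infinity, over extension fields, or carry multiplicity).


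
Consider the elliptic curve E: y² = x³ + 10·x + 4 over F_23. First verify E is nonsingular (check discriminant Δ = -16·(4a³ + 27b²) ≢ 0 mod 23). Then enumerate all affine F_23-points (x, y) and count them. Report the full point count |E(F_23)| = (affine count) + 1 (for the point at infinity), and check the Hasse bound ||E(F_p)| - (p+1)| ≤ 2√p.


Affine points = {(0, 2), (0, 21), (2, 3), (2, 20), (4, 4), (4, 19), (5, 8), (5, 15), (6, 2), (6, 21), (7, 7), (7, 16), (9, 8), (9, 15), (10, 0), (12, 9), (12, 14), (13, 10), (13, 13), (14, 6), (14, 17), (17, 2), (17, 21), (18, 6), (18, 17), (20, 4), (20, 19), (22, 4), (22, 19)}; affine count = 29; |E(F_23)| = 30.

Discriminant check: Δ ∝ 4a³ + 27b² = 4·10³ + 27·4² = 4·1000 + 27·16 ≡ 16 (mod 23). Nonzero ⇒ E is nonsingular.
For each x ∈ F_23, compute rhs = x³ + 10·x + 4 mod 23, then count y ∈ F_23 with y² ≡ rhs.
  x = 0: rhs = 4, matching y values: 2, 21 (2 points).
  x = 1: rhs = 15, matching y values: none (0 points).
  x = 2: rhs = 9, matching y values: 3, 20 (2 points).
  x = 3: rhs = 15, matching y values: none (0 points).
  x = 4: rhs = 16, matching y values: 4, 19 (2 points).
  x = 5: rhs = 18, matching y values: 8, 15 (2 points).
  x = 6: rhs = 4, matching y values: 2, 21 (2 points).
  x = 7: rhs = 3, matching y values: 7, 16 (2 points).
  x = 8: rhs = 21, matching y values: none (0 points).
  x = 9: rhs = 18, matching y values: 8, 15 (2 points).
  x = 10: rhs = 0, matching y values: 0 (1 points).
  x = 11: rhs = 19, matching y values: none (0 points).
  x = 12: rhs = 12, matching y values: 9, 14 (2 points).
  x = 13: rhs = 8, matching y values: 10, 13 (2 points).
  x = 14: rhs = 13, matching y values: 6, 17 (2 points).
  x = 15: rhs = 10, matching y values: none (0 points).
  x = 16: rhs = 5, matching y values: none (0 points).
  x = 17: rhs = 4, matching y values: 2, 21 (2 points).
  x = 18: rhs = 13, matching y values: 6, 17 (2 points).
  x = 19: rhs = 15, matching y values: none (0 points).
  x = 20: rhs = 16, matching y values: 4, 19 (2 points).
  x = 21: rhs = 22, matching y values: none (0 points).
  x = 22: rhs = 16, matching y values: 4, 19 (2 points).
Total affine count: 29.
Full point count |E(F_23)| = 29 + 1 = 30.
Hasse bound: |30 − (23+1)| = |6| = 6 ≤ 2√23 ≈ 9.5917 ✓.


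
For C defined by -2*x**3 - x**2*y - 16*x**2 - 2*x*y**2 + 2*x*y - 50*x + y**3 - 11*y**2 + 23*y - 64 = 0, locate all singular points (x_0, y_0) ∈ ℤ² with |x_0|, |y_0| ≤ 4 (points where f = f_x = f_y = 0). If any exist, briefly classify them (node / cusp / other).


Singular points: {(-3, 2)}; classification: cusp.

Compute partial derivatives:
  f_x = -6*x**2 - 2*x*y - 32*x - 2*y**2 + 2*y - 50.
  f_y = -x**2 - 4*x*y + 2*x + 3*y**2 - 22*y + 23.
Scan x_0 ∈ {−4, ..., 4}. For each x_0, f_y(x_0, y) is a polynomial in y; find its integer roots y ∈ {−4, ..., 4}, then test f_x and f at those candidates.
  x = -4: f_y(-4, y) = 3*y**2 - 6*y - 1; no integer root y with |y| ≤ 4.
  x = -3: f_y(-3, y) = 3*y**2 - 10*y + 8; vanishes at y ∈ {2}. (-3, 2): f_x = 0, f = 0 — SINGULAR.
  x = -2: f_y(-2, y) = 3*y**2 - 14*y + 15; vanishes at y ∈ {3}. (-2, 3): f_x = -10 ≠ 0.
  x = -1: f_y(-1, y) = 3*y**2 - 18*y + 20; no integer root y with |y| ≤ 4.
  x = 0: f_y(0, y) = 3*y**2 - 22*y + 23; no integer root y with |y| ≤ 4.
  x = 1: f_y(1, y) = 3*y**2 - 26*y + 24; no integer root y with |y| ≤ 4.
  x = 2: f_y(2, y) = 3*y**2 - 30*y + 23; no integer root y with |y| ≤ 4.
  x = 3: f_y(3, y) = 3*y**2 - 34*y + 20; no integer root y with |y| ≤ 4.
  x = 4: f_y(4, y) = 3*y**2 - 38*y + 15; no integer root y with |y| ≤ 4.
Only singular point on the grid: (-3, 2).
Classify: substitute x = -3 + u, y = 2 + v and expand: f = -2*u**3 - u**2*v - 2*u*v**2 + v**3 + v**2.
No constant or linear terms (consistent with a singular point). Quadratic part: v**2. Cubic part: -2*u**3 - u**2*v - 2*u*v**2 + v**3.
The quadratic part v**2 is a perfect square, so there is a single (double) tangent line v = 0, i.e. y = 2. Restricting the cubic part to that line (v = 0) leaves -2*u**3 ≠ 0, so f is not divisible by v and the branch is v² ≈ 2*u**3 to lowest order — this is a cusp.
Classification: cusp.


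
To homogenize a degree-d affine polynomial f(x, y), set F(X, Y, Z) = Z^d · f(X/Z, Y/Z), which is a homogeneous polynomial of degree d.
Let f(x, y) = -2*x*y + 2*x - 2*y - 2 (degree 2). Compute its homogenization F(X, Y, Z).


F(X, Y, Z) = -2*X*Y + 2*X*Z - 2*Y*Z - 2*Z**2

deg(f) = 2.
Substitute x = X/Z, y = Y/Z into f, then multiply by Z^2.
  monomial -2·x^1·y^1 ↦ -2·X^1·Y^1·Z^0.
  monomial 2·x^1·y^0 ↦ 2·X^1·Y^0·Z^1.
  monomial -2·x^0·y^1 ↦ -2·X^0·Y^1·Z^1.
  monomial -2·x^0·y^0 ↦ -2·X^0·Y^0·Z^2.
Collecting: F(X, Y, Z) = -2*X*Y + 2*X*Z - 2*Y*Z - 2*Z**2.


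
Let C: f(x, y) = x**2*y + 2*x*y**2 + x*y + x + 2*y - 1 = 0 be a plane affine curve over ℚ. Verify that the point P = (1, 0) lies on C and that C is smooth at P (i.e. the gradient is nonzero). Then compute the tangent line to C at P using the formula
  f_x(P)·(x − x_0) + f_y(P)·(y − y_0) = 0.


Tangent line at P: x + 4*y - 1 = 0.

Step 1: f(1, 0) = 0, so P lies on C.
Step 2: partial derivatives
  f_x(x, y) = 2*x*y + 2*y**2 + y + 1, f_y(x, y) = x**2 + 4*x*y + x + 2.
  f_x(P) = 1, f_y(P) = 4 (gradient nonzero, so P is smooth).
Step 3: tangent line at P: 1·(x − 1) + 4·(y − 0) = 0.
Expanding: x + 4*y - 1 = 0.


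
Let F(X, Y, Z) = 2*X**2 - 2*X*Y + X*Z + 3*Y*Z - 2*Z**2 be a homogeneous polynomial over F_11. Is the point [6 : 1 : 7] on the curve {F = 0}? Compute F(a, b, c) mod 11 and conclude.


F(6,1,7) ≡ 3 (mod 11); P is NOT on the curve.

Evaluate F(6, 1, 7) term-by-term (mod 11).
  2*X**2 ↦ 2·36·1·1 = 72
  -2*X*Y ↦ -2·6·1·1 = -12
  X*Z ↦ 1·6·1·7 = 42
  3*Y*Z ↦ 3·1·1·7 = 21
  -2*Z**2 ↦ -2·1·1·49 = -98
Sum: F(6, 1, 7) = (72) + (-12) + (42) + (21) + (-98) = 25.
Reducing mod 11: 25 ≡ 3 (mod 11).
Since F(a, b, c) ≡ 3 ≠ 0 (mod 11), P does NOT lie on the curve.


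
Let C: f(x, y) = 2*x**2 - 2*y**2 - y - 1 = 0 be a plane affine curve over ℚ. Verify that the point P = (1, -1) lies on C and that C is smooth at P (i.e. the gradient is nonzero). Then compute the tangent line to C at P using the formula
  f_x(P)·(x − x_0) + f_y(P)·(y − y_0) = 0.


Tangent line at P: 4*x + 3*y - 1 = 0.

Step 1: f(1, -1) = 0, so P lies on C.
Step 2: partial derivatives
  f_x(x, y) = 4*x, f_y(x, y) = -4*y - 1.
  f_x(P) = 4, f_y(P) = 3 (gradient nonzero, so P is smooth).
Step 3: tangent line at P: 4·(x − 1) + 3·(y − -1) = 0.
Expanding: 4*x + 3*y - 1 = 0.


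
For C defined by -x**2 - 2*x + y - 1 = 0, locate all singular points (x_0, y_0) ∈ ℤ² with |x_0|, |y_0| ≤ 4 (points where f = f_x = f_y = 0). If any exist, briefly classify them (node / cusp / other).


No singular points in the scanned grid; C is smooth there.

Compute partial derivatives:
  f_x = -2*x - 2.
  f_y = 1.
f_y = 1 is a nonzero constant, so f_y never vanishes: no point (x, y) can satisfy f = f_x = f_y = 0. In particular no (x, y) ∈ {−4, ..., 4}² is singular; the curve is smooth.


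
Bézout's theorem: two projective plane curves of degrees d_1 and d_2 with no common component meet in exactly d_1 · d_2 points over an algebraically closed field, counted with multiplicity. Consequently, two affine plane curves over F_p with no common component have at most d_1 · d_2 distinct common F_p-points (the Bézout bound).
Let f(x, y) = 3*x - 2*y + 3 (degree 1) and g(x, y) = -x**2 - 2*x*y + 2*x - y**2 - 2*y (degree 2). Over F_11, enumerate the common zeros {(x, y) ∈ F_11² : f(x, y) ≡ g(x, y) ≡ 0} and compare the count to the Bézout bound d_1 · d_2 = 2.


Common zeros: ∅; count = 0; Bézout bound = 2.

deg(f) = 1, deg(g) = 2, so Bézout bound = 2.
Scan x ∈ F_11. For each x, list the y ∈ F_11 with f(x, y) ≡ 0 and those with g(x, y) ≡ 0 (mod 11); the common zeros in that column are the intersection.
  x = 0: f ≡ 0 at y ∈ {7}; g ≡ 0 at y ∈ {0, 9}; common: ∅.
  x = 1: f ≡ 0 at y ∈ {3}; g ≡ 0 at y ∈ {2, 5}; common: ∅.
  x = 2: f ≡ 0 at y ∈ {10}; g ≡ 0 at y ∈ {0, 5}; common: ∅.
  x = 3: f ≡ 0 at y ∈ {6}; g ≡ 0 at y ∈ ∅; common: ∅.
  x = 4: f ≡ 0 at y ∈ {2}; g ≡ 0 at y ∈ ∅; common: ∅.
  x = 5: f ≡ 0 at y ∈ {9}; g ≡ 0 at y ∈ ∅; common: ∅.
  x = 6: f ≡ 0 at y ∈ {5}; g ≡ 0 at y ∈ {9, 10}; common: ∅.
  x = 7: f ≡ 0 at y ∈ {1}; g ≡ 0 at y ∈ ∅; common: ∅.
  x = 8: f ≡ 0 at y ∈ {8}; g ≡ 0 at y ∈ {2}; common: ∅.
  x = 9: f ≡ 0 at y ∈ {4}; g ≡ 0 at y ∈ {3, 10}; common: ∅.
  x = 10: f ≡ 0 at y ∈ {0}; g ≡ 0 at y ∈ ∅; common: ∅.
Collecting: common zeros = ∅, so the count is 0.
Comparison with the Bézout bound: 0 ≤ 2 = deg(f)·deg(g), as expected for curves with no common component (the affine F_11-count falls short of the bound because intersections may lie at infinity, over extension fields, or carry multiplicity).


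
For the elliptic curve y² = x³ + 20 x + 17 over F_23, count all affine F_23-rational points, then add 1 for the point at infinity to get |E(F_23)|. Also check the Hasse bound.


Affine points = {(3, 9), (3, 14), (4, 0), (5, 9), (5, 14), (6, 10), (6, 13), (9, 11), (9, 12), (11, 2), (11, 21), (13, 6), (13, 17), (15, 9), (15, 14), (17, 7), (17, 16)}; affine count = 17; |E(F_23)| = 18.

Discriminant check: Δ ∝ 4a³ + 27b² = 4·20³ + 27·17² = 4·8000 + 27·289 ≡ 13 (mod 23). Nonzero ⇒ E is nonsingular.
For each x ∈ F_23, compute rhs = x³ + 20·x + 17 mod 23, then count y ∈ F_23 with y² ≡ rhs.
  x = 0: rhs = 17, matching y values: none (0 points).
  x = 1: rhs = 15, matching y values: none (0 points).
  x = 2: rhs = 19, matching y values: none (0 points).
  x = 3: rhs = 12, matching y values: 9, 14 (2 points).
  x = 4: rhs = 0, matching y values: 0 (1 points).
  x = 5: rhs = 12, matching y values: 9, 14 (2 points).
  x = 6: rhs = 8, matching y values: 10, 13 (2 points).
  x = 7: rhs = 17, matching y values: none (0 points).
  x = 8: rhs = 22, matching y values: none (0 points).
  x = 9: rhs = 6, matching y values: 11, 12 (2 points).
  x = 10: rhs = 21, matching y values: none (0 points).
  x = 11: rhs = 4, matching y values: 2, 21 (2 points).
  x = 12: rhs = 7, matching y values: none (0 points).
  x = 13: rhs = 13, matching y values: 6, 17 (2 points).
  x = 14: rhs = 5, matching y values: none (0 points).
  x = 15: rhs = 12, matching y values: 9, 14 (2 points).
  x = 16: rhs = 17, matching y values: none (0 points).
  x = 17: rhs = 3, matching y values: 7, 16 (2 points).
  x = 18: rhs = 22, matching y values: none (0 points).
  x = 19: rhs = 11, matching y values: none (0 points).
  x = 20: rhs = 22, matching y values: none (0 points).
  x = 21: rhs = 15, matching y values: none (0 points).
  x = 22: rhs = 19, matching y values: none (0 points).
Total affine count: 17.
Full point count |E(F_23)| = 17 + 1 = 18.
Hasse bound: |18 − (23+1)| = |-6| = 6 ≤ 2√23 ≈ 9.5917 ✓.


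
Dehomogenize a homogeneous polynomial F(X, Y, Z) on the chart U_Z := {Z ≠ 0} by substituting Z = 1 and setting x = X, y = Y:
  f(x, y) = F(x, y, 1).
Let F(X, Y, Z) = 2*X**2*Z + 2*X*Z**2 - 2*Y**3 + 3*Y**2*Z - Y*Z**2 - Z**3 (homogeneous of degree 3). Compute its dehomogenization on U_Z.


f(x, y) = 2*x**2 + 2*x - 2*y**3 + 3*y**2 - y - 1

On U_Z we set Z = 1. Each monomial c·X^i·Y^j·Z^k in F becomes c·x^i·y^j·1^k = c·x^i·y^j.
Substituting Z = 1: F(X, Y, 1) = 2*x**2 + 2*x - 2*y**3 + 3*y**2 - y - 1.
Note: deg(f) ≤ deg(F) = 3; strict inequality happens when F is divisible by Z (lost terms).


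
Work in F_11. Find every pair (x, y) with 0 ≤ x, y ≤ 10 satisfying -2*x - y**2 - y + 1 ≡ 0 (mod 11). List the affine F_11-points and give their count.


Affine F_11-points: {(0, 3), (0, 7), (2, 5), (3, 2), (3, 8), (5, 1), (5, 9), (6, 0), (6, 10), (7, 4), (7, 6)}; count = 11.

For each of the 121 pairs (x, y) ∈ F_11², evaluate f(x, y) mod 11. Record the zeros.
  x = 0: [0↦1, 1↦10, 2↦6, 3↦0, 4↦3, 5↦4, 6↦3, 7↦0, 8↦6, 9↦10, 10↦1]  zeros at y ∈ {3, 7}
  x = 1: [0↦10, 1↦8, 2↦4, 3↦9, 4↦1, 5↦2, 6↦1, 7↦9, 8↦4, 9↦8, 10↦10]  zeros at y ∈ ∅
  x = 2: [0↦8, 1↦6, 2↦2, 3↦7, 4↦10, 5↦0, 6↦10, 7↦7, 8↦2, 9↦6, 10↦8]  zeros at y ∈ {5}
  x = 3: [0↦6, 1↦4, 2↦0, 3↦5, 4↦8, 5↦9, 6↦8, 7↦5, 8↦0, 9↦4, 10↦6]  zeros at y ∈ {2, 8}
  x = 4: [0↦4, 1↦2, 2↦9, 3↦3, 4↦6, 5↦7, 6↦6, 7↦3, 8↦9, 9↦2, 10↦4]  zeros at y ∈ ∅
  x = 5: [0↦2, 1↦0, 2↦7, 3↦1, 4↦4, 5↦5, 6↦4, 7↦1, 8↦7, 9↦0, 10↦2]  zeros at y ∈ {1, 9}
  x = 6: [0↦0, 1↦9, 2↦5, 3↦10, 4↦2, 5↦3, 6↦2, 7↦10, 8↦5, 9↦9, 10↦0]  zeros at y ∈ {0, 10}
  x = 7: [0↦9, 1↦7, 2↦3, 3↦8, 4↦0, 5↦1, 6↦0, 7↦8, 8↦3, 9↦7, 10↦9]  zeros at y ∈ {4, 6}
  x = 8: [0↦7, 1↦5, 2↦1, 3↦6, 4↦9, 5↦10, 6↦9, 7↦6, 8↦1, 9↦5, 10↦7]  zeros at y ∈ ∅
  x = 9: [0↦5, 1↦3, 2↦10, 3↦4, 4↦7, 5↦8, 6↦7, 7↦4, 8↦10, 9↦3, 10↦5]  zeros at y ∈ ∅
  x = 10: [0↦3, 1↦1, 2↦8, 3↦2, 4↦5, 5↦6, 6↦5, 7↦2, 8↦8, 9↦1, 10↦3]  zeros at y ∈ ∅
Collecting zeros: affine points = {(0, 3), (0, 7), (2, 5), (3, 2), (3, 8), (5, 1), (5, 9), (6, 0), (6, 10), (7, 4), (7, 6)}.
Total count |C(F_11)_aff| = 11.


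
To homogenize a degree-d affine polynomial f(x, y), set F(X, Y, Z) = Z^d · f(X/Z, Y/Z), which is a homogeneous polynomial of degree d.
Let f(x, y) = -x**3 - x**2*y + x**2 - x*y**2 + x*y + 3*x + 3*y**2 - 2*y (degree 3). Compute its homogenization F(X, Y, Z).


F(X, Y, Z) = -X**3 - X**2*Y + X**2*Z - X*Y**2 + X*Y*Z + 3*X*Z**2 + 3*Y**2*Z - 2*Y*Z**2

deg(f) = 3.
Substitute x = X/Z, y = Y/Z into f, then multiply by Z^3.
  monomial -1·x^3·y^0 ↦ -1·X^3·Y^0·Z^0.
  monomial -1·x^2·y^1 ↦ -1·X^2·Y^1·Z^0.
  monomial 1·x^2·y^0 ↦ 1·X^2·Y^0·Z^1.
  monomial -1·x^1·y^2 ↦ -1·X^1·Y^2·Z^0.
  monomial 1·x^1·y^1 ↦ 1·X^1·Y^1·Z^1.
  monomial 3·x^1·y^0 ↦ 3·X^1·Y^0·Z^2.
  monomial 3·x^0·y^2 ↦ 3·X^0·Y^2·Z^1.
  monomial -2·x^0·y^1 ↦ -2·X^0·Y^1·Z^2.
Collecting: F(X, Y, Z) = -X**3 - X**2*Y + X**2*Z - X*Y**2 + X*Y*Z + 3*X*Z**2 + 3*Y**2*Z - 2*Y*Z**2.
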